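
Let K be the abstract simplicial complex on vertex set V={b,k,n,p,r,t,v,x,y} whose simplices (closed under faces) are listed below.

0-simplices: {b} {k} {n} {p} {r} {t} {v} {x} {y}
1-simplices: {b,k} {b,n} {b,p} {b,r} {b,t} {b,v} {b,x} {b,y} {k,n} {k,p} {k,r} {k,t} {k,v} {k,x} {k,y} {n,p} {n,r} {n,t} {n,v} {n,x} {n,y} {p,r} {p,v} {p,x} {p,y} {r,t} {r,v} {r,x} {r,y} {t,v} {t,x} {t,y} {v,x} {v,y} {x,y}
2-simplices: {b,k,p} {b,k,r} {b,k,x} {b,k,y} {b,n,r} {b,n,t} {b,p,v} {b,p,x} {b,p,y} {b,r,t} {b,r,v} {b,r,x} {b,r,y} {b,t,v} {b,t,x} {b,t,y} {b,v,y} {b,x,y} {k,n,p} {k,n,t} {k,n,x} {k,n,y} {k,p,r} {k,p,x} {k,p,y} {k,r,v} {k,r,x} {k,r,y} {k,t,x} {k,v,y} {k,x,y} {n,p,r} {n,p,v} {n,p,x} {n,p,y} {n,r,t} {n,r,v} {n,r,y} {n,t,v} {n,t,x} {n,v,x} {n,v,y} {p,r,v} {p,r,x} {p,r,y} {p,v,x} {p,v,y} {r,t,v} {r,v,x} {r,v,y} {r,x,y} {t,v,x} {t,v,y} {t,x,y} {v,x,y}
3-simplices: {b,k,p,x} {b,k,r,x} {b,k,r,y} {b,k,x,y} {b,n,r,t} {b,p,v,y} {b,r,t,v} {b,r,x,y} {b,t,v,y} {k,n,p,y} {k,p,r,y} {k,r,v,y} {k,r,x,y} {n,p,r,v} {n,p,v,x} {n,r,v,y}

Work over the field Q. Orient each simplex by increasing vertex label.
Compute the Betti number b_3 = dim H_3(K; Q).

b_3=1

n_0=9 n_1=35 n_2=55 n_3=16  [Q]
∂1: piv[bk,bn,bp,br,bt,bv,bx,by] rk=8  ker:kn,kp,kr,kt,kv,kx,ky,np,nr,nt,nv,nx,ny,pr,pv,px,py,rt,rv,rx,ry,tv,tx,ty,vx,vy,xy
∂2: piv[bkp,bkr,bkx,bky,bnr,bnt,bpv,bpx,bpy,brt,brv,brx,bry,btv,btx,bty,bvy,bxy,knp,knt,knx,kny,kpr,krv,ktx,npv,nvx] rk=27  ker:kpx,kpy,krx,kry,kvy,kxy,npr,npx,npy,nrt,nrv,nry,ntv,ntx,nvy,prv,prx,pry,pvx,pvy,rtv,rvx,rvy,rxy,tvx,tvy,txy,vxy
∂3: piv[bkpx,bkrx,bkry,bkxy,bnrt,bpvy,brtv,brxy,btvy,knpy,kpry,krvy,nprv,npvx,nrvy] rk=15  ker:krxy
b_3=(16−15)−0=1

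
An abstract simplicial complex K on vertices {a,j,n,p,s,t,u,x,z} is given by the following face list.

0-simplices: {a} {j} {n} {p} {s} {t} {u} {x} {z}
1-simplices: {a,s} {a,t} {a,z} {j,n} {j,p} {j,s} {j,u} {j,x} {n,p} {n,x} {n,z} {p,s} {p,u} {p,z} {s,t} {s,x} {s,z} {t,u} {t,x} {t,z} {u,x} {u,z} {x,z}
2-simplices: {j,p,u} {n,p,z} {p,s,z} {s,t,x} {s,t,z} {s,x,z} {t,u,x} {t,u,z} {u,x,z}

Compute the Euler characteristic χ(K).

χ(K)=-5

n_0=9 n_1=23 n_2=9
χ=+9−23+9=-5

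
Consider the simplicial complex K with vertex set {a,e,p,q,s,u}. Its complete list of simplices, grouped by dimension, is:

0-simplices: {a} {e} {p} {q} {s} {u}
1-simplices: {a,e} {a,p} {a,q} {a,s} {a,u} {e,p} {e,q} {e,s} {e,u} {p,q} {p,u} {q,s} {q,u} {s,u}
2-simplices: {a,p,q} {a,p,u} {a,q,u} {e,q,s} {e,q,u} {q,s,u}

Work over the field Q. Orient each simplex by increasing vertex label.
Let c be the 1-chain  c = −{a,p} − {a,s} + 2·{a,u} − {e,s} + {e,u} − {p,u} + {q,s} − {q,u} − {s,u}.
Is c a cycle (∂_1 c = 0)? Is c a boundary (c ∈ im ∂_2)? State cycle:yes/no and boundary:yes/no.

cycle:yes boundary:no

n_0=6 n_1=14 n_2=6  [Q]
∂1: piv[ae,ap,aq,as,au] rk=5  ker:ep,eq,es,eu,pq,pu,qs,qu,su
∂2: piv[apq,apu,aqu,eqs,equ,qsu] rk=6
∂1c = 0
c vs im∂2: residual ≠ 0 ⇒ not boundary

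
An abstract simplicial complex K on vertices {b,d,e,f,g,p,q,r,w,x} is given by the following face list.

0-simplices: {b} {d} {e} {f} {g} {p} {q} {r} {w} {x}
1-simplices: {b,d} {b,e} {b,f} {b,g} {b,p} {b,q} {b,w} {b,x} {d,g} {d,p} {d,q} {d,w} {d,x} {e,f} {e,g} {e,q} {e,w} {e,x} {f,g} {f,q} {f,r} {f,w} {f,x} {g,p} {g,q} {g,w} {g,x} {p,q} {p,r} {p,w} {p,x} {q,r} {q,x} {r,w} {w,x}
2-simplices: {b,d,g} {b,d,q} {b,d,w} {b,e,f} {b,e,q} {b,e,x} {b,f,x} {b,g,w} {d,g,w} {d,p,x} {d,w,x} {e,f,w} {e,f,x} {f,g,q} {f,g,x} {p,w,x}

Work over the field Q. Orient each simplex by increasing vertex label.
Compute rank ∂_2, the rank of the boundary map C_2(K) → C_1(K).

n_0=10 n_1=35 n_2=16  [Q]
∂1: piv[bd,be,bf,bg,bp,bq,bw,bx,fr] rk=9  ker:dg,dp,dq,dw,dx,ef,eg,eq,ew,ex,fg,fq,fw,fx,gp,gq,gw,gx,pq,pr,pw,px,qr,qx,rw,wx
∂2: piv[bdg,bdq,bdw,bef,beq,bex,bfx,bgw,dpx,dwx,efw,fgq,fgx,pwx] rk=14  ker:dgw,efx
rk∂_2=14

rank∂_2=14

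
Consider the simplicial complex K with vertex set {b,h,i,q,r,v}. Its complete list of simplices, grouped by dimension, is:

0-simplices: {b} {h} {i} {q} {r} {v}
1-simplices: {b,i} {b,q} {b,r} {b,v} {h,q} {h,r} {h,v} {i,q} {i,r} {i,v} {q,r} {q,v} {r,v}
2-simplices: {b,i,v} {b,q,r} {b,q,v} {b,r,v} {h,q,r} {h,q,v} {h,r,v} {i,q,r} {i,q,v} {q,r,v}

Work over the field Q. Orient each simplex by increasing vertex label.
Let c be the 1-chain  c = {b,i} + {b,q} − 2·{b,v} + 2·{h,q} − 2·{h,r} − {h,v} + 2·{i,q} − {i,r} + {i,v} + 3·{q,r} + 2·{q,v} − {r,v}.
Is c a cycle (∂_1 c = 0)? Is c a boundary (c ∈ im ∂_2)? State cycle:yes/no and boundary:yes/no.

n_0=6 n_1=13 n_2=10  [Q]
∂1: piv[bi,bq,br,bv,hq] rk=5  ker:hr,hv,iq,ir,iv,qr,qv,rv
∂2: piv[biv,bqr,bqv,brv,hqr,hqv,iqr,iqv] rk=8  ker:hrv,qrv
∂1c = {h} − {i} + {r} − {v}

cycle:no boundary:no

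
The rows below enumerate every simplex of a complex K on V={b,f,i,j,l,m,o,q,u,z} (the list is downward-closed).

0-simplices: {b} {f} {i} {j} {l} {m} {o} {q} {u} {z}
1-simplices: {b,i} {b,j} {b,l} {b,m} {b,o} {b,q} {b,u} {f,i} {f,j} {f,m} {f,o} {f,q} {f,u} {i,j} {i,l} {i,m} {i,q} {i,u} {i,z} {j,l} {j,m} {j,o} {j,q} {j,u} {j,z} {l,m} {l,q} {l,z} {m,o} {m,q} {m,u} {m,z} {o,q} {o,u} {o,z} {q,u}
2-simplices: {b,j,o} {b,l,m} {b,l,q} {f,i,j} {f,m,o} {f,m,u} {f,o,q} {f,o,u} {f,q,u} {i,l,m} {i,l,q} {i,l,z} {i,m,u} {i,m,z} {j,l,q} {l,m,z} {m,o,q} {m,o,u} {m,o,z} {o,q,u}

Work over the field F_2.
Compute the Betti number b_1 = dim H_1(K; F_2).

n_0=10 n_1=36 n_2=20  [Z2]
∂1: piv[bi,bj,bl,bm,bo,bq,bu,fi,iz] rk=9  ker:fj,fm,fo,fq,fu,ij,il,im,iq,iu,jl,jm,jo,jq,ju,jz,lm,lq,lz,mo,mq,mu,mz,oq,ou,oz,qu
∂2: piv[bjo,blm,blq,fij,fmo,fmu,foq,fou,fqu,ilm,ilq,ilz,imu,imz,jlq,moq,moz] rk=17  ker:lmz,mou,oqu
b_1=(36−9)−17=10

b_1=10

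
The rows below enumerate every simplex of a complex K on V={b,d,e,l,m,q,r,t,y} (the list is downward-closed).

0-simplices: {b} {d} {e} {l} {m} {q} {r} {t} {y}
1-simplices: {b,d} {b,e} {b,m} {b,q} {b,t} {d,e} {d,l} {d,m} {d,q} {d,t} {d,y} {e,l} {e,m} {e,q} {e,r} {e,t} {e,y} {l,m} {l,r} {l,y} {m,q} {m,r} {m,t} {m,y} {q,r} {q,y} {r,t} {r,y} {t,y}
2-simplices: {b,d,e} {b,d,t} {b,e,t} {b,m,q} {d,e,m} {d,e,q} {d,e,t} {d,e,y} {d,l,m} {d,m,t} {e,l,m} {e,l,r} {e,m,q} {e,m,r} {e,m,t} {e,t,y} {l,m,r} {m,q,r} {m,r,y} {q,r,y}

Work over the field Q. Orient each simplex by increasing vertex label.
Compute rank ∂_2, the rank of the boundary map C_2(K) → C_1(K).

n_0=9 n_1=29 n_2=20  [Q]
∂1: piv[bd,be,bm,bq,bt,dl,dy,er] rk=8  ker:de,dm,dq,dt,el,em,eq,et,ey,lm,lr,ly,mq,mr,mt,my,qr,qy,rt,ry,ty
∂2: piv[bde,bdt,bet,bmq,dem,deq,dey,dlm,dmt,elm,elr,emq,emr,ety,mqr,mry,qry] rk=17  ker:det,emt,lmr
rk∂_2=17

rank∂_2=17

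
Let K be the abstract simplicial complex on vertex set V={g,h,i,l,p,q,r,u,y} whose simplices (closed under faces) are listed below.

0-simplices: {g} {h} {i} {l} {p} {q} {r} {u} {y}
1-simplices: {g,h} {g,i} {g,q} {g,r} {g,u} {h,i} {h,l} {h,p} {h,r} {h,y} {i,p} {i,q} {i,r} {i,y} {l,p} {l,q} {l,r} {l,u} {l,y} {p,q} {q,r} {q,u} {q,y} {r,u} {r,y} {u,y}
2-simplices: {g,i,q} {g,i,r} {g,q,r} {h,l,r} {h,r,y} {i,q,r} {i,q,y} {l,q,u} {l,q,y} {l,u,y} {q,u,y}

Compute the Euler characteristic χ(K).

n_0=9 n_1=26 n_2=11
χ=+9−26+11=-6

χ(K)=-6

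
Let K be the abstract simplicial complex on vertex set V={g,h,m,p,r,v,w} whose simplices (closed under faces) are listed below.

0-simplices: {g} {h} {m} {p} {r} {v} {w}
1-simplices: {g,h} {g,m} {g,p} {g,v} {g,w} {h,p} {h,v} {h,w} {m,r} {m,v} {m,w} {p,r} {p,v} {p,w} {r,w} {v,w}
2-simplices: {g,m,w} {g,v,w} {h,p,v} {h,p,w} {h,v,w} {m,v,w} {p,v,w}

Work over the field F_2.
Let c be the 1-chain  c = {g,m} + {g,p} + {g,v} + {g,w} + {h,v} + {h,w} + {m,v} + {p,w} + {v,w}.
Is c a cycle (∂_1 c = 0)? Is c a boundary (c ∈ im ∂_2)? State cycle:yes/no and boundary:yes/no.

n_0=7 n_1=16 n_2=7  [Z2]
∂1: piv[gh,gm,gp,gv,gw,mr] rk=6  ker:hp,hv,hw,mv,mw,pr,pv,pw,rw,vw
∂2: piv[gmw,gvw,hpv,hpw,hvw,mvw] rk=6  ker:pvw
∂1c = 0
c vs im∂2: residual ≠ 0 ⇒ not boundary

cycle:yes boundary:no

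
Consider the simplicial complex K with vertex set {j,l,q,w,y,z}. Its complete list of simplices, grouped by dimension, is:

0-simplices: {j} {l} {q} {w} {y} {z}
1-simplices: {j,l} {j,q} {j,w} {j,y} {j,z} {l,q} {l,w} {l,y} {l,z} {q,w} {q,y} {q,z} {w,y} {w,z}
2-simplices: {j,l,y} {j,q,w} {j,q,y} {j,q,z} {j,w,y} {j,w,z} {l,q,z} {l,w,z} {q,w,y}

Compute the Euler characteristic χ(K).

χ(K)=1

n_0=6 n_1=14 n_2=9
χ=+6−14+9=1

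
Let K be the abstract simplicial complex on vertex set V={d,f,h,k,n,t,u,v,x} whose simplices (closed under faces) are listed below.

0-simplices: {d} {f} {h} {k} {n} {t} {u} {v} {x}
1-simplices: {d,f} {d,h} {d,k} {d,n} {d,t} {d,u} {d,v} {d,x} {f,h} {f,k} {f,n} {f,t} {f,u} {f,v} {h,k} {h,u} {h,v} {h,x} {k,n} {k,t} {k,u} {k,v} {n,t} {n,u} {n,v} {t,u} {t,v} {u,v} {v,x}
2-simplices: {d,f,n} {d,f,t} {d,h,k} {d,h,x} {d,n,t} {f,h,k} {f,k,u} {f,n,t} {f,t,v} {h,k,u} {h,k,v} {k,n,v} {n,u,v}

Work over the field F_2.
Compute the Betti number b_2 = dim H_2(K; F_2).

n_0=9 n_1=29 n_2=13  [Z2]
∂1: piv[df,dh,dk,dn,dt,du,dv,dx] rk=8  ker:fh,fk,fn,ft,fu,fv,hk,hu,hv,hx,kn,kt,ku,kv,nt,nu,nv,tu,tv,uv,vx
∂2: piv[dfn,dft,dhk,dhx,dnt,fhk,fku,ftv,hku,hkv,knv,nuv] rk=12  ker:fnt
b_2=(13−12)−0=1

b_2=1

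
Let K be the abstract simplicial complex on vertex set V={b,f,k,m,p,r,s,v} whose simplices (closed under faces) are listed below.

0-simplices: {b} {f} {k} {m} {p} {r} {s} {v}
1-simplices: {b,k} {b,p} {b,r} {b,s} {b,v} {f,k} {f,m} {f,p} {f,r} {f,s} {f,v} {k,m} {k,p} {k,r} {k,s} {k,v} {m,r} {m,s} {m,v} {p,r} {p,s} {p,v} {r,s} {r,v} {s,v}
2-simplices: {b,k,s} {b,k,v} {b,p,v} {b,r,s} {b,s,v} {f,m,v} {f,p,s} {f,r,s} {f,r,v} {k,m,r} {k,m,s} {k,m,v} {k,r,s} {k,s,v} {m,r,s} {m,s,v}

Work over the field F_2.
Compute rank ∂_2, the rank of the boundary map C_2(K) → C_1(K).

n_0=8 n_1=25 n_2=16  [Z2]
∂1: piv[bk,bp,br,bs,bv,fk,fm] rk=7  ker:fp,fr,fs,fv,km,kp,kr,ks,kv,mr,ms,mv,pr,ps,pv,rs,rv,sv
∂2: piv[bks,bkv,bpv,brs,bsv,fmv,fps,frs,frv,kmr,kms,kmv,krs] rk=13  ker:ksv,mrs,msv
rk∂_2=13

rank∂_2=13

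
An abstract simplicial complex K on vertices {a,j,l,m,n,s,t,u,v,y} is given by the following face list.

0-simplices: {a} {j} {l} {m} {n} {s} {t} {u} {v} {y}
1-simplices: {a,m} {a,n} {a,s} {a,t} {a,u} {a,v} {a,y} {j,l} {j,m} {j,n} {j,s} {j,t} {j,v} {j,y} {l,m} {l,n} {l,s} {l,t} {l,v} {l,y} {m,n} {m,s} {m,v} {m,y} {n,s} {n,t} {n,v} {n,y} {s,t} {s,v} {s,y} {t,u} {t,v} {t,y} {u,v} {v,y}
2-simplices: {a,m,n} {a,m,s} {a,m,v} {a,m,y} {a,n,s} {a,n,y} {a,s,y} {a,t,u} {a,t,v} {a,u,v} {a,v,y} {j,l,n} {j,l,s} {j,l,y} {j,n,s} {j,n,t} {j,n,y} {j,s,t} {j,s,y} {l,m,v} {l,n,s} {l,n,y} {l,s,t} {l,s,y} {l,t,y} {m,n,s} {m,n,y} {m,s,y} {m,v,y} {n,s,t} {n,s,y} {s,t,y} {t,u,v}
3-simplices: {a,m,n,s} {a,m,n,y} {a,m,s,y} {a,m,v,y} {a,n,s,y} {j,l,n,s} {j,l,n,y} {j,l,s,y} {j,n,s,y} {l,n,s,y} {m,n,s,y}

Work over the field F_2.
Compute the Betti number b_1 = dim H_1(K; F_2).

b_1=6

n_0=10 n_1=36 n_2=33 n_3=11  [Z2]
∂1: piv[am,an,as,at,au,av,ay,jl,jm] rk=9  ker:jn,js,jt,jv,jy,lm,ln,ls,lt,lv,ly,mn,ms,mv,my,ns,nt,nv,ny,st,sv,sy,tu,tv,ty,uv,vy
∂2: piv[amn,ams,amv,amy,ans,any,asy,atu,atv,auv,avy,jln,jls,jly,jns,jnt,jny,jst,lmv,lst,lty] rk=21  ker:jsy,lns,lny,lsy,mns,mny,msy,mvy,nst,nsy,sty,tuv
∂3: piv[amns,amny,amsy,amvy,ansy,jlns,jlny,jlsy,jnsy] rk=9  ker:lnsy,mnsy
b_1=(36−9)−21=6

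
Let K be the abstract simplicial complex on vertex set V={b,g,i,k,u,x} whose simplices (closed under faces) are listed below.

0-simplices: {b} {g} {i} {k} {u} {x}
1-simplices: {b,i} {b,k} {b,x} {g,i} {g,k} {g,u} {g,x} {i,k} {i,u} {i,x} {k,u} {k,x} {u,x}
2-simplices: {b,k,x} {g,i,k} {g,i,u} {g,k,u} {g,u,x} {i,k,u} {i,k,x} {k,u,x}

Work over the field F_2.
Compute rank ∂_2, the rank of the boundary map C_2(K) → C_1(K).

n_0=6 n_1=13 n_2=8  [Z2]
∂1: piv[bi,bk,bx,gi,gu] rk=5  ker:gk,gx,ik,iu,ix,ku,kx,ux
∂2: piv[bkx,gik,giu,gku,gux,ikx,kux] rk=7  ker:iku
rk∂_2=7

rank∂_2=7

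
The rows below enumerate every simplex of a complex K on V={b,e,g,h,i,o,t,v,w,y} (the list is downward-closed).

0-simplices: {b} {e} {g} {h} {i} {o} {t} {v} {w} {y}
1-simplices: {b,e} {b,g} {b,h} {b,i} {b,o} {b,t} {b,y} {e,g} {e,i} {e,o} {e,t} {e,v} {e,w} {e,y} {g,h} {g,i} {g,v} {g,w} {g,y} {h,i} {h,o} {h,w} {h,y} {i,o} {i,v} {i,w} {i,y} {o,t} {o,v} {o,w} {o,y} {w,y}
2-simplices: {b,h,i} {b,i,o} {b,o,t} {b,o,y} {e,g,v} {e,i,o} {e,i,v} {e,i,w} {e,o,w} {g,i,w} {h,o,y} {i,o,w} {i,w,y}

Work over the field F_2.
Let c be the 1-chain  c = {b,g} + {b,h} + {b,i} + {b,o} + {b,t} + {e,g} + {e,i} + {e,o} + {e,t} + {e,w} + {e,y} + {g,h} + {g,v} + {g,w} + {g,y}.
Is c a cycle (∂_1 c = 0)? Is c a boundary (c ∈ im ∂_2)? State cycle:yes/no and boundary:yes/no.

cycle:no boundary:no

n_0=10 n_1=32 n_2=13  [Z2]
∂1: piv[be,bg,bh,bi,bo,bt,by,ev,ew] rk=9  ker:eg,ei,eo,et,ey,gh,gi,gv,gw,gy,hi,ho,hw,hy,io,iv,iw,iy,ot,ov,ow,oy,wy
∂2: piv[bhi,bio,bot,boy,egv,eio,eiv,eiw,eow,giw,hoy,iwy] rk=12  ker:iow
∂1c = {b} + {v}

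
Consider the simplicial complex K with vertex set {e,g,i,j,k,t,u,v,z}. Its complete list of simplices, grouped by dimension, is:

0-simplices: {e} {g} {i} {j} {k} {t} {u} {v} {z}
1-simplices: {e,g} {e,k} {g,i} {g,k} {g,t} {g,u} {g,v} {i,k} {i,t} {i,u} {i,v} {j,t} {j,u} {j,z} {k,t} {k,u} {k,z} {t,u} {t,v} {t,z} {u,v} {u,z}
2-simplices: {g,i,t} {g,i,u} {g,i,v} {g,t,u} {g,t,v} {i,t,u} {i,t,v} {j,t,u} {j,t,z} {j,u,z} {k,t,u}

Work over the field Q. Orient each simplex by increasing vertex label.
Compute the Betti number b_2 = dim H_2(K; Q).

b_2=2

n_0=9 n_1=22 n_2=11  [Q]
∂1: piv[eg,ek,gi,gt,gu,gv,jt,jz] rk=8  ker:gk,ik,it,iu,iv,ju,kt,ku,kz,tu,tv,tz,uv,uz
∂2: piv[git,giu,giv,gtu,gtv,jtu,jtz,juz,ktu] rk=9  ker:itu,itv
b_2=(11−9)−0=2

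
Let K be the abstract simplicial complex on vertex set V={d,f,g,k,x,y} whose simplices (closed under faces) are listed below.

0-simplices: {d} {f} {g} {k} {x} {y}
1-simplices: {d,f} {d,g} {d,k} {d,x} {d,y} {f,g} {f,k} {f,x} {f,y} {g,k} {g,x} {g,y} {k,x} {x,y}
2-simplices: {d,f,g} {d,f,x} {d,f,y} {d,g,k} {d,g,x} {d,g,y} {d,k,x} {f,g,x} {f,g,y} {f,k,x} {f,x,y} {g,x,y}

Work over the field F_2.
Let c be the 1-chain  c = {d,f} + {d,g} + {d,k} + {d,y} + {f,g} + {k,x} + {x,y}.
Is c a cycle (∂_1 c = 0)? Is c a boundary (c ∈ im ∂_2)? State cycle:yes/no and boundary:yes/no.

cycle:yes boundary:yes

n_0=6 n_1=14 n_2=12  [Z2]
∂1: piv[df,dg,dk,dx,dy] rk=5  ker:fg,fk,fx,fy,gk,gx,gy,kx,xy
∂2: piv[dfg,dfx,dfy,dgk,dgx,dgy,dkx,fkx,fxy] rk=9  ker:fgx,fgy,gxy
∂1c = 0
c vs im∂2: reduces to 0 ⇒ boundary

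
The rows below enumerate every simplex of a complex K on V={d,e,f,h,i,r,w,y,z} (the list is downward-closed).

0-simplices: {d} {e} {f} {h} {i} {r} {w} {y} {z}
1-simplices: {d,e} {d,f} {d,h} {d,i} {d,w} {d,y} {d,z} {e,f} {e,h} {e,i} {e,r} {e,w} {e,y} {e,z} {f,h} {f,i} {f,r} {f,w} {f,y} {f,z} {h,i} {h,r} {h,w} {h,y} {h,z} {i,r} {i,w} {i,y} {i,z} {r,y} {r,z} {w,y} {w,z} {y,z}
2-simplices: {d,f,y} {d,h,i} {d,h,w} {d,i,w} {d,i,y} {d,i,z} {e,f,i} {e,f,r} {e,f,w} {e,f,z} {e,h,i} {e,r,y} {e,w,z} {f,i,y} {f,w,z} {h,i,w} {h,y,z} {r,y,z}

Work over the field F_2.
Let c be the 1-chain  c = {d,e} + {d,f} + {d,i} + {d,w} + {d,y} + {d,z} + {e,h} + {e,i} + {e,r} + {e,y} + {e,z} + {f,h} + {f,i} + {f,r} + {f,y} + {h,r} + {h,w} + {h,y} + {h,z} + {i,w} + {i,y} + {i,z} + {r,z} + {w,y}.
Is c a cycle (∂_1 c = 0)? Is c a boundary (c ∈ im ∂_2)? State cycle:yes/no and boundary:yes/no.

n_0=9 n_1=34 n_2=18  [Z2]
∂1: piv[de,df,dh,di,dw,dy,dz,er] rk=8  ker:ef,eh,ei,ew,ey,ez,fh,fi,fr,fw,fy,fz,hi,hr,hw,hy,hz,ir,iw,iy,iz,ry,rz,wy,wz,yz
∂2: piv[dfy,dhi,dhw,diw,diy,diz,efi,efr,efw,efz,ehi,ery,ewz,fiy,hyz,ryz] rk=16  ker:fwz,hiw
∂1c = {f} + {z}

cycle:no boundary:no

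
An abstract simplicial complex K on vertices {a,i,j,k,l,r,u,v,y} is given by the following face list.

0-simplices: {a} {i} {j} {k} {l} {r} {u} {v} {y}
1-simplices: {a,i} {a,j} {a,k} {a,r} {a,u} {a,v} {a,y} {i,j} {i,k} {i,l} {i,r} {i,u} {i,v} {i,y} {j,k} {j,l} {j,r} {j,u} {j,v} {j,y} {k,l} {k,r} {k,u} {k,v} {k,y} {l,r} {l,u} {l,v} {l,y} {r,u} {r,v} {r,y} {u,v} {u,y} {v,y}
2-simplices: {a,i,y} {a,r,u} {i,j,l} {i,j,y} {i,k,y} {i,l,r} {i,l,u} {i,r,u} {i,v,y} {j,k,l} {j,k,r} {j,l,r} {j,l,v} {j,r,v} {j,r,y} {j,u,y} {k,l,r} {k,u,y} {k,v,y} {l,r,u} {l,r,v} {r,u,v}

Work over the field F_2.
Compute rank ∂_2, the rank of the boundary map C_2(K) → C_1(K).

rank∂_2=19

n_0=9 n_1=35 n_2=22  [Z2]
∂1: piv[ai,aj,ak,ar,au,av,ay,il] rk=8  ker:ij,ik,ir,iu,iv,iy,jk,jl,jr,ju,jv,jy,kl,kr,ku,kv,ky,lr,lu,lv,ly,ru,rv,ry,uv,uy,vy
∂2: piv[aiy,aru,ijl,ijy,iky,ilr,ilu,iru,ivy,jkl,jkr,jlr,jlv,jrv,jry,juy,kuy,kvy,ruv] rk=19  ker:klr,lru,lrv
rk∂_2=19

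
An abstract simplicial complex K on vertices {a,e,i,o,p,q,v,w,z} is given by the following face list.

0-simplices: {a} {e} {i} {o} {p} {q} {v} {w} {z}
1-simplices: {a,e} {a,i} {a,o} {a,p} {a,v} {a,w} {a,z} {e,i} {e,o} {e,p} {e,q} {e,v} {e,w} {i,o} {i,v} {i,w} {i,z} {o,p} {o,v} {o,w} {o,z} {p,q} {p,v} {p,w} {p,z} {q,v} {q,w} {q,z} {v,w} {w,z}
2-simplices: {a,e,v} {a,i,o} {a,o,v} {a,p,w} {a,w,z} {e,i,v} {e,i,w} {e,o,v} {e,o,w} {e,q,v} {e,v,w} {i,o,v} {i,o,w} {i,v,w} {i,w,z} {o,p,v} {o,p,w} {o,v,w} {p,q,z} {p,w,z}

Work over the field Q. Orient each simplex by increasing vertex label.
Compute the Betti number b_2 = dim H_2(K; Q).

n_0=9 n_1=30 n_2=20  [Q]
∂1: piv[ae,ai,ao,ap,av,aw,az,eq] rk=8  ker:ei,eo,ep,ev,ew,io,iv,iw,iz,op,ov,ow,oz,pq,pv,pw,pz,qv,qw,qz,vw,wz
∂2: piv[aev,aio,aov,apw,awz,eiv,eiw,eov,eow,eqv,evw,iov,iwz,opv,opw,pqz,pwz] rk=17  ker:iow,ivw,ovw
b_2=(20−17)−0=3

b_2=3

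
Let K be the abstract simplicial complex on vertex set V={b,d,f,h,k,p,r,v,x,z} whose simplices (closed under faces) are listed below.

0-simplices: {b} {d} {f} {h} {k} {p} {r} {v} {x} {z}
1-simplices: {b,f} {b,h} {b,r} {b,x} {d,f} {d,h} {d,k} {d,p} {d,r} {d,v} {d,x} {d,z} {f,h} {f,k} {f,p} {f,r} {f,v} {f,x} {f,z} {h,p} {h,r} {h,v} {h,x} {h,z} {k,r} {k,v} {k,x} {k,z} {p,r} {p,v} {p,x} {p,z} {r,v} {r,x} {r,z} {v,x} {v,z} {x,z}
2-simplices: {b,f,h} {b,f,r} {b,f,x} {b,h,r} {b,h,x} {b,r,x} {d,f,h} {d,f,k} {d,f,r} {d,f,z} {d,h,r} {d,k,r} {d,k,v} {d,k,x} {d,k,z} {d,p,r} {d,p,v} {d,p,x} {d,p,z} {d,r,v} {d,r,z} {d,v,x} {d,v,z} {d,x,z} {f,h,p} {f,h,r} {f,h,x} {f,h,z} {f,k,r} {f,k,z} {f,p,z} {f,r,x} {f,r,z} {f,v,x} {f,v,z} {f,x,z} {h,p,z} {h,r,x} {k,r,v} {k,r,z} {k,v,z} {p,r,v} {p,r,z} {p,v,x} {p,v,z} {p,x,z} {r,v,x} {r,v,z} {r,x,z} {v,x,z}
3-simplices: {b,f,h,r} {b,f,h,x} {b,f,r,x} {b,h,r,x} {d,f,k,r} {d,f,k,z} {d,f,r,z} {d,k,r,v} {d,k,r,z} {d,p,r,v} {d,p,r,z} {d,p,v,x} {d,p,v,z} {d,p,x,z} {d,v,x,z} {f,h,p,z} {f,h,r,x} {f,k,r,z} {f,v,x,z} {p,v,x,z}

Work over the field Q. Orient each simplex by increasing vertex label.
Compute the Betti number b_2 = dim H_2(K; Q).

b_2=5

n_0=10 n_1=38 n_2=50 n_3=20  [Q]
∂1: piv[bf,bh,br,bx,df,dk,dp,dv,dz] rk=9  ker:dh,dr,dx,fh,fk,fp,fr,fv,fx,fz,hp,hr,hv,hx,hz,kr,kv,kx,kz,pr,pv,px,pz,rv,rx,rz,vx,vz,xz
∂2: piv[bfh,bfr,bfx,bhr,bhx,brx,dfh,dfk,dfr,dfz,dkr,dkv,dkx,dkz,dpr,dpv,dpx,dpz,drv,drz,dvx,dvz,dxz,fhp,fhz,fpz,fvx,fvz] rk=28  ker:dhr,fhr,fhx,fkr,fkz,frx,frz,fxz,hpz,hrx,krv,krz,kvz,prv,prz,pvx,pvz,pxz,rvx,rvz,rxz,vxz
∂3: piv[bfhr,bfhx,bfrx,bhrx,dfkr,dfkz,dfrz,dkrv,dkrz,dprv,dprz,dpvx,dpvz,dpxz,dvxz,fhpz,fvxz] rk=17  ker:fhrx,fkrz,pvxz
b_2=(50−28)−17=5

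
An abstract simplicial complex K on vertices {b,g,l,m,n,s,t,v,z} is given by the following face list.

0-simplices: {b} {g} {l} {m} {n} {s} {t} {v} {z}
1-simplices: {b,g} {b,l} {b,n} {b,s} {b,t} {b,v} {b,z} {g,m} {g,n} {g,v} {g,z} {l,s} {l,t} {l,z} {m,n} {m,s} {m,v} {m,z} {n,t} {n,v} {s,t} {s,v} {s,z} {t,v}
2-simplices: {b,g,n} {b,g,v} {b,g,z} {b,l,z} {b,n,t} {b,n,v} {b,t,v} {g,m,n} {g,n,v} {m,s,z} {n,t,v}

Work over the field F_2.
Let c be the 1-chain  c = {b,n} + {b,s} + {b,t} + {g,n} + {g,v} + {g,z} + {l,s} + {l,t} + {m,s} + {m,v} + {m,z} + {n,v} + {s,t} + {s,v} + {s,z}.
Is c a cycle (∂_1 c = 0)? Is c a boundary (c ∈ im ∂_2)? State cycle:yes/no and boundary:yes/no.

cycle:no boundary:no

n_0=9 n_1=24 n_2=11  [Z2]
∂1: piv[bg,bl,bn,bs,bt,bv,bz,gm] rk=8  ker:gn,gv,gz,ls,lt,lz,mn,ms,mv,mz,nt,nv,st,sv,sz,tv
∂2: piv[bgn,bgv,bgz,blz,bnt,bnv,btv,gmn,msz] rk=9  ker:gnv,ntv
∂1c = {b} + {g} + {m} + {n} + {t} + {z}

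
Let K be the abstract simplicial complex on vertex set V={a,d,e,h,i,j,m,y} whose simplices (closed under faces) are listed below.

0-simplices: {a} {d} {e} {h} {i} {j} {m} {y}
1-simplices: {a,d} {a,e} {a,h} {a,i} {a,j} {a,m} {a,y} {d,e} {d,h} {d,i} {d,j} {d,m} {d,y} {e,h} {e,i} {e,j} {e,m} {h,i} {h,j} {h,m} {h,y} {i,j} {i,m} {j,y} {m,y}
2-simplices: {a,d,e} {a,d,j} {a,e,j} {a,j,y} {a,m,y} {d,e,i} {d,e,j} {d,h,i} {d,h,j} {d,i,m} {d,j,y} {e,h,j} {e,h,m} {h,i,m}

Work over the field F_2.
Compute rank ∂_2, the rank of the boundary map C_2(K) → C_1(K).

rank∂_2=13

n_0=8 n_1=25 n_2=14  [Z2]
∂1: piv[ad,ae,ah,ai,aj,am,ay] rk=7  ker:de,dh,di,dj,dm,dy,eh,ei,ej,em,hi,hj,hm,hy,ij,im,jy,my
∂2: piv[ade,adj,aej,ajy,amy,dei,dhi,dhj,dim,djy,ehj,ehm,him] rk=13  ker:dej
rk∂_2=13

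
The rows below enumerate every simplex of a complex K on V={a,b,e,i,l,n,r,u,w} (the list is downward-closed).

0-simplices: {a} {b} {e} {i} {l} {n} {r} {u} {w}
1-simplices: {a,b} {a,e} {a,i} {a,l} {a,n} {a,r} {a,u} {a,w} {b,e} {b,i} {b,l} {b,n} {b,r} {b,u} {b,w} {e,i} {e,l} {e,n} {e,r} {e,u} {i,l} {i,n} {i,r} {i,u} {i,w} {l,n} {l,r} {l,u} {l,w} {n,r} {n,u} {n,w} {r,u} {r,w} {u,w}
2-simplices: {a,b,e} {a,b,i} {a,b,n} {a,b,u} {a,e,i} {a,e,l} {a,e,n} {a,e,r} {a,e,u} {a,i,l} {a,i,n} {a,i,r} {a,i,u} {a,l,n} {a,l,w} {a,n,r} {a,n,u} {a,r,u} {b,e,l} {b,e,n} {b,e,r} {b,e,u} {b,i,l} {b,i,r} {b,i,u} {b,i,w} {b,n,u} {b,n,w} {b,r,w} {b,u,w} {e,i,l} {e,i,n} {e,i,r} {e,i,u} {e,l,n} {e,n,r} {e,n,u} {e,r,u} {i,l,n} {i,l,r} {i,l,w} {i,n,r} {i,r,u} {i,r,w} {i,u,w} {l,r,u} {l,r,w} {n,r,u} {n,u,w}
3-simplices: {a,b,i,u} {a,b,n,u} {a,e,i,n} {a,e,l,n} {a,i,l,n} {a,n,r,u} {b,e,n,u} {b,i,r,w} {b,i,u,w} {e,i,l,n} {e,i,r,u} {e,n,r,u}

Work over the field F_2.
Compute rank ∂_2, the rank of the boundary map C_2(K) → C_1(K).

rank∂_2=27

n_0=9 n_1=35 n_2=49 n_3=12  [Z2]
∂1: piv[ab,ae,ai,al,an,ar,au,aw] rk=8  ker:be,bi,bl,bn,br,bu,bw,ei,el,en,er,eu,il,in,ir,iu,iw,ln,lr,lu,lw,nr,nu,nw,ru,rw,uw
∂2: piv[abe,abi,abn,abu,aei,ael,aen,aer,aeu,ail,ain,air,aiu,aln,alw,anr,anu,aru,bel,ber,biw,bnw,brw,buw,ilr,ilw,lru] rk=27  ker:ben,beu,bil,bir,biu,bnu,eil,ein,eir,eiu,eln,enr,enu,eru,iln,inr,iru,irw,iuw,lrw,nru,nuw
∂3: piv[abiu,abnu,aein,aeln,ailn,anru,benu,birw,biuw,eiln,eiru,enru] rk=12
rk∂_2=27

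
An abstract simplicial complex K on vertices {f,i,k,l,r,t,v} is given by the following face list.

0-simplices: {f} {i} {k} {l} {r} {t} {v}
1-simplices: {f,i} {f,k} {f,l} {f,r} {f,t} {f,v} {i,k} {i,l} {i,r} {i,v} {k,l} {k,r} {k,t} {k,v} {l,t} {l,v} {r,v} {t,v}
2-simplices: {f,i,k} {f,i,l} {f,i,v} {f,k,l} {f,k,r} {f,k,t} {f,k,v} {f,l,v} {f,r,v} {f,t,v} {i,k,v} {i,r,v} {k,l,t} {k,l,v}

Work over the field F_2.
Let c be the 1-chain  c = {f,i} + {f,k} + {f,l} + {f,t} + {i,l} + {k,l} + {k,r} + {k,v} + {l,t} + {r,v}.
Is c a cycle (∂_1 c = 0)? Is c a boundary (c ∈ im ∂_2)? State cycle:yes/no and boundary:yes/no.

n_0=7 n_1=18 n_2=14  [Z2]
∂1: piv[fi,fk,fl,fr,ft,fv] rk=6  ker:ik,il,ir,iv,kl,kr,kt,kv,lt,lv,rv,tv
∂2: piv[fik,fil,fiv,fkl,fkr,fkt,fkv,flv,frv,ftv,irv,klt] rk=12  ker:ikv,klv
∂1c = 0
c vs im∂2: reduces to 0 ⇒ boundary

cycle:yes boundary:yes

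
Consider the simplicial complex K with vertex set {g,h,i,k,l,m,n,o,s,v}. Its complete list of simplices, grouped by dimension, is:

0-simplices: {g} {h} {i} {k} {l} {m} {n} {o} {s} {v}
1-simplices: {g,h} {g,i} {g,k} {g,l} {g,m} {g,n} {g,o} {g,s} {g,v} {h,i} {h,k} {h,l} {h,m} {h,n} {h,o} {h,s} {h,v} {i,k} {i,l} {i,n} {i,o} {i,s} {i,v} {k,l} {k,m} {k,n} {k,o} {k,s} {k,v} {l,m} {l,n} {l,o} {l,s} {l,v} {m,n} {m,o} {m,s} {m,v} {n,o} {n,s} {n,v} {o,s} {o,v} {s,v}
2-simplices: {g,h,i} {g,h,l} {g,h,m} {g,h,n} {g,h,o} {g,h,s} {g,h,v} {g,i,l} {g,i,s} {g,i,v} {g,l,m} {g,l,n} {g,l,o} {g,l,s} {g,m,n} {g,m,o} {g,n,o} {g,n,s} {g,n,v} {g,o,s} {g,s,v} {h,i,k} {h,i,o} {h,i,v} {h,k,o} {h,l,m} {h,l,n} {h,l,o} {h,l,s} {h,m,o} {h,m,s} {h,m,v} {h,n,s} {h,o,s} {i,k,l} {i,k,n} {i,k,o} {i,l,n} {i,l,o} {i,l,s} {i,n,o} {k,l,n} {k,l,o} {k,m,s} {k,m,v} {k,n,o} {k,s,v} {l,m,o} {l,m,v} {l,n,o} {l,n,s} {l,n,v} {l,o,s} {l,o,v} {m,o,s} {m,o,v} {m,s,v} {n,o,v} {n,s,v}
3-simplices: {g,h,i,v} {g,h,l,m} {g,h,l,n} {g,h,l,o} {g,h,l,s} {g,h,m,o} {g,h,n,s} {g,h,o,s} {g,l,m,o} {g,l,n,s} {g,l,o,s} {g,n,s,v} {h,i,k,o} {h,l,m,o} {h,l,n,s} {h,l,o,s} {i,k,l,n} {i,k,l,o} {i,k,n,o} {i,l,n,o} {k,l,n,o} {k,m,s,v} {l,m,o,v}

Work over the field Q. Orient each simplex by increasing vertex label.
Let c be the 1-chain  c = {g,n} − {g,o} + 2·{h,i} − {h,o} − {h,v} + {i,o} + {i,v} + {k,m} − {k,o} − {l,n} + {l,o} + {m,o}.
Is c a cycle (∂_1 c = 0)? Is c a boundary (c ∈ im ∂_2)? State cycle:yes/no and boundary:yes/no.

n_0=10 n_1=44 n_2=59 n_3=23  [Q]
∂1: piv[gh,gi,gk,gl,gm,gn,go,gs,gv] rk=9  ker:hi,hk,hl,hm,hn,ho,hs,hv,ik,il,in,io,is,iv,kl,km,kn,ko,ks,kv,lm,ln,lo,ls,lv,mn,mo,ms,mv,no,ns,nv,os,ov,sv
∂2: piv[ghi,ghl,ghm,ghn,gho,ghs,ghv,gil,gis,giv,glm,gln,glo,gls,gmn,gmo,gno,gns,gnv,gos,gsv,hik,hio,hko,hms,hmv,ikl,ikn,iln,kms,kmv,lmv,lov] rk=33  ker:hiv,hlm,hln,hlo,hls,hmo,hns,hos,iko,ilo,ils,ino,kln,klo,kno,ksv,lmo,lno,lns,lnv,los,mos,mov,msv,nov,nsv
∂3: piv[ghiv,ghlm,ghln,ghlo,ghls,ghmo,ghns,ghos,glmo,glns,glos,gnsv,hiko,ikln,iklo,ikno,ilno,kmsv,lmov] rk=19  ker:hlmo,hlns,hlos,klno
∂1c = 0
c vs im∂2: residual ≠ 0 ⇒ not boundary

cycle:yes boundary:no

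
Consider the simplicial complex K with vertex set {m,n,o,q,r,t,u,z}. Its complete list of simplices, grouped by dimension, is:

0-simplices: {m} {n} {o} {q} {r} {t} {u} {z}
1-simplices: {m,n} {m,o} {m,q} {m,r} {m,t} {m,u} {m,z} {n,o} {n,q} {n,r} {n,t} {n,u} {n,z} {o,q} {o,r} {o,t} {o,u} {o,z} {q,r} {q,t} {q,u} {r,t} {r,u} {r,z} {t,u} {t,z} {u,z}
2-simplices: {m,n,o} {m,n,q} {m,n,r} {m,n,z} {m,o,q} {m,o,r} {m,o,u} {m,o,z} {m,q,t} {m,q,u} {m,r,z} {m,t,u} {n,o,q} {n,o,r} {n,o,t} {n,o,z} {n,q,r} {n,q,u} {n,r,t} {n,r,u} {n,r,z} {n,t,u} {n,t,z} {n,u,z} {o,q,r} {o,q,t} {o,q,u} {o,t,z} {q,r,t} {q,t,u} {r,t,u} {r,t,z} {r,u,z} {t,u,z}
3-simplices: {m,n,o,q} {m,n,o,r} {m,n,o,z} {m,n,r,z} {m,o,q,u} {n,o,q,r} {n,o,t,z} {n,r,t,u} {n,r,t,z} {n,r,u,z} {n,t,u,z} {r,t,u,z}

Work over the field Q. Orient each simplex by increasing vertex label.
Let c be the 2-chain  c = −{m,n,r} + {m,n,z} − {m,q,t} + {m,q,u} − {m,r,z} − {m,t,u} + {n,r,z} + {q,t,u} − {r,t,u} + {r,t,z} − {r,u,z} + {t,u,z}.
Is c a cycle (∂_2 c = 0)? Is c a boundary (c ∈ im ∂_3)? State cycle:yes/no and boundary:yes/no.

cycle:yes boundary:no

n_0=8 n_1=27 n_2=34 n_3=12  [Q]
∂1: piv[mn,mo,mq,mr,mt,mu,mz] rk=7  ker:no,nq,nr,nt,nu,nz,oq,or,ot,ou,oz,qr,qt,qu,rt,ru,rz,tu,tz,uz
∂2: piv[mno,mnq,mnr,mnz,moq,mor,mou,moz,mqt,mqu,mrz,mtu,not,nqr,nqu,nrt,nru,ntu,ntz,nuz] rk=20  ker:noq,nor,noz,nrz,oqr,oqt,oqu,otz,qrt,qtu,rtu,rtz,ruz,tuz
∂3: piv[mnoq,mnor,mnoz,mnrz,moqu,noqr,notz,nrtu,nrtz,nruz,ntuz] rk=11  ker:rtuz
∂2c = 0
c vs im∂3: residual ≠ 0 ⇒ not boundary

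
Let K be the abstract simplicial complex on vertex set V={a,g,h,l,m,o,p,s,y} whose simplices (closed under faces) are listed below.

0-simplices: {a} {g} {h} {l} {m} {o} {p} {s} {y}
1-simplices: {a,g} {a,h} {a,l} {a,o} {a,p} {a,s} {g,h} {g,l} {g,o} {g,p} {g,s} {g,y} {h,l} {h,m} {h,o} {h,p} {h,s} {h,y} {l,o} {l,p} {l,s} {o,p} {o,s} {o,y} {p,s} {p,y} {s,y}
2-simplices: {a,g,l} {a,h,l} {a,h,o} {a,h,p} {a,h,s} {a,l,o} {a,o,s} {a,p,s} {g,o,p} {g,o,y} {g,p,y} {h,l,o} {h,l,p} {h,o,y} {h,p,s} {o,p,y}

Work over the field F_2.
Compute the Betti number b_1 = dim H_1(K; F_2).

n_0=9 n_1=27 n_2=16  [Z2]
∂1: piv[ag,ah,al,ao,ap,as,gy,hm] rk=8  ker:gh,gl,go,gp,gs,hl,ho,hp,hs,hy,lo,lp,ls,op,os,oy,ps,py,sy
∂2: piv[agl,ahl,aho,ahp,ahs,alo,aos,aps,gop,goy,gpy,hlp,hoy] rk=13  ker:hlo,hps,opy
b_1=(27−8)−13=6

b_1=6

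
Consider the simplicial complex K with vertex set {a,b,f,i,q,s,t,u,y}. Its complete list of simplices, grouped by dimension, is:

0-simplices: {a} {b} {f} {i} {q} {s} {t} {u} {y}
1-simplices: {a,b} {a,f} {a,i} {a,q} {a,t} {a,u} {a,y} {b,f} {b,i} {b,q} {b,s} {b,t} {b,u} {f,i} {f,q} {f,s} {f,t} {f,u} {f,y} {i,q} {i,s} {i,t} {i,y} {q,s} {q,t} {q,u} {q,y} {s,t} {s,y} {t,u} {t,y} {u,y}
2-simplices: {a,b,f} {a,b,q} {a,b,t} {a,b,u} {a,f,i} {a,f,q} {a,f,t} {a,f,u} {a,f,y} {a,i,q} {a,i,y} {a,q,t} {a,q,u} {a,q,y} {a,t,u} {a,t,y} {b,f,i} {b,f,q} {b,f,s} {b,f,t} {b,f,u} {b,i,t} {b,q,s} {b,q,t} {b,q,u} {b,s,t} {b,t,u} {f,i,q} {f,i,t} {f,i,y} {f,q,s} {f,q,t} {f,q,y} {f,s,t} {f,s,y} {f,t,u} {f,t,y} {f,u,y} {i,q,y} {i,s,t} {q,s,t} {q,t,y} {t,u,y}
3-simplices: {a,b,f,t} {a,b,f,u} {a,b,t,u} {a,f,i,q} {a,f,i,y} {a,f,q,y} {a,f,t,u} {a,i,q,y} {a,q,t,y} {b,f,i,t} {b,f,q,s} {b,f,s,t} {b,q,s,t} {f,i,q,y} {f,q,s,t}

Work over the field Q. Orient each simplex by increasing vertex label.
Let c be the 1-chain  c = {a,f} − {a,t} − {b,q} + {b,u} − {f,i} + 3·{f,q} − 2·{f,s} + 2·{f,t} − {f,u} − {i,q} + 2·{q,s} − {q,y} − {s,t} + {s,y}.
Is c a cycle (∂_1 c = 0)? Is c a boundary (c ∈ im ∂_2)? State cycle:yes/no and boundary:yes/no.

cycle:yes boundary:yes

n_0=9 n_1=32 n_2=43 n_3=15  [Q]
∂1: piv[ab,af,ai,aq,at,au,ay,bs] rk=8  ker:bf,bi,bq,bt,bu,fi,fq,fs,ft,fu,fy,iq,is,it,iy,qs,qt,qu,qy,st,sy,tu,ty,uy
∂2: piv[abf,abq,abt,abu,afi,afq,aft,afu,afy,aiq,aiy,aqt,aqu,aqy,atu,aty,bfi,bfs,bit,bqs,bst,fsy,fuy,ist] rk=24  ker:bfq,bft,bfu,bqt,bqu,btu,fiq,fit,fiy,fqs,fqt,fqy,fst,ftu,fty,iqy,qst,qty,tuy
∂3: piv[abft,abfu,abtu,afiq,afiy,afqy,aftu,aiqy,aqty,bfit,bfqs,bfst,bqst,fqst] rk=14  ker:fiqy
∂1c = 0
c vs im∂2: reduces to 0 ⇒ boundary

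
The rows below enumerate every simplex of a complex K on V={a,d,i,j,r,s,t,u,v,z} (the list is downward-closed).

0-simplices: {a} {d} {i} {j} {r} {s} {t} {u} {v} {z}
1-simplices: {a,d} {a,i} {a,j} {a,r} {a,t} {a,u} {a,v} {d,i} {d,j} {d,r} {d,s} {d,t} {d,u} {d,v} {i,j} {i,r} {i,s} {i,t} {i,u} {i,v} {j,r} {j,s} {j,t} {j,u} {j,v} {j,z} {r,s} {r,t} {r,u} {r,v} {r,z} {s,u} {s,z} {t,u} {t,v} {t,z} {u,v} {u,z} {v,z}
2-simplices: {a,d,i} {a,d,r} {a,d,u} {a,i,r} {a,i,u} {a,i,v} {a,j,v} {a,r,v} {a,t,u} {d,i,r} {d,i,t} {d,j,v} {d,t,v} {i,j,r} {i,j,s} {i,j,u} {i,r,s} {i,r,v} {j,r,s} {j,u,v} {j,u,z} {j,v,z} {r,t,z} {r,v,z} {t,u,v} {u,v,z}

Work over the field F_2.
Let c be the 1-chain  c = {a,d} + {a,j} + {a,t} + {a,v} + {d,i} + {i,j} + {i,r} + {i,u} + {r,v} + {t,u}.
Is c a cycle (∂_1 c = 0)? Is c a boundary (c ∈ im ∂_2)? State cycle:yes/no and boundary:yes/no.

n_0=10 n_1=39 n_2=26  [Z2]
∂1: piv[ad,ai,aj,ar,at,au,av,ds,jz] rk=9  ker:di,dj,dr,dt,du,dv,ij,ir,is,it,iu,iv,jr,js,jt,ju,jv,rs,rt,ru,rv,rz,su,sz,tu,tv,tz,uv,uz,vz
∂2: piv[adi,adr,adu,air,aiu,aiv,ajv,arv,atu,dit,djv,dtv,ijr,ijs,iju,irs,juv,juz,jvz,rtz,rvz,tuv] rk=22  ker:dir,irv,jrs,uvz
∂1c = 0
c vs im∂2: residual ≠ 0 ⇒ not boundary

cycle:yes boundary:no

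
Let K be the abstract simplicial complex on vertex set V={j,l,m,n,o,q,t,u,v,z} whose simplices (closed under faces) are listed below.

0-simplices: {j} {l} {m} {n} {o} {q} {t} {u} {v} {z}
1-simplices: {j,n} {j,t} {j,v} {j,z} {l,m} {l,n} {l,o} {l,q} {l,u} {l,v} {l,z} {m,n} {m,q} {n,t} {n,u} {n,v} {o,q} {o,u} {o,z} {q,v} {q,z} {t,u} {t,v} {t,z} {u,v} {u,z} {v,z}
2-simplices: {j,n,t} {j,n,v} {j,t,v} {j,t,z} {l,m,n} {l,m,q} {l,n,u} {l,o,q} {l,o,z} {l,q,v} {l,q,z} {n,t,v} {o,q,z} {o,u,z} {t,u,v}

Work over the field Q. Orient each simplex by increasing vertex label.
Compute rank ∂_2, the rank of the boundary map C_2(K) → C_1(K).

n_0=10 n_1=27 n_2=15  [Q]
∂1: piv[jn,jt,jv,jz,lm,ln,lo,lq,lu] rk=9  ker:lv,lz,mn,mq,nt,nu,nv,oq,ou,oz,qv,qz,tu,tv,tz,uv,uz,vz
∂2: piv[jnt,jnv,jtv,jtz,lmn,lmq,lnu,loq,loz,lqv,lqz,ouz,tuv] rk=13  ker:ntv,oqz
rk∂_2=13

rank∂_2=13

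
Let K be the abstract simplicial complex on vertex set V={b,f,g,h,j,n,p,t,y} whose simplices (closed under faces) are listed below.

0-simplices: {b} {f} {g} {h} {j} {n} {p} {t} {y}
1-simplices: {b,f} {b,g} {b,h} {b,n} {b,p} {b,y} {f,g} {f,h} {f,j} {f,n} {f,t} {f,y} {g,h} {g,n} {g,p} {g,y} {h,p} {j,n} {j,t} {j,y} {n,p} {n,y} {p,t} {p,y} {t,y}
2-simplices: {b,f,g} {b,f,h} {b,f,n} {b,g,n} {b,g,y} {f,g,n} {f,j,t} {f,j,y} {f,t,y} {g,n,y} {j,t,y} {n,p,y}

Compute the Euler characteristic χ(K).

n_0=9 n_1=25 n_2=12
χ=+9−25+12=-4

χ(K)=-4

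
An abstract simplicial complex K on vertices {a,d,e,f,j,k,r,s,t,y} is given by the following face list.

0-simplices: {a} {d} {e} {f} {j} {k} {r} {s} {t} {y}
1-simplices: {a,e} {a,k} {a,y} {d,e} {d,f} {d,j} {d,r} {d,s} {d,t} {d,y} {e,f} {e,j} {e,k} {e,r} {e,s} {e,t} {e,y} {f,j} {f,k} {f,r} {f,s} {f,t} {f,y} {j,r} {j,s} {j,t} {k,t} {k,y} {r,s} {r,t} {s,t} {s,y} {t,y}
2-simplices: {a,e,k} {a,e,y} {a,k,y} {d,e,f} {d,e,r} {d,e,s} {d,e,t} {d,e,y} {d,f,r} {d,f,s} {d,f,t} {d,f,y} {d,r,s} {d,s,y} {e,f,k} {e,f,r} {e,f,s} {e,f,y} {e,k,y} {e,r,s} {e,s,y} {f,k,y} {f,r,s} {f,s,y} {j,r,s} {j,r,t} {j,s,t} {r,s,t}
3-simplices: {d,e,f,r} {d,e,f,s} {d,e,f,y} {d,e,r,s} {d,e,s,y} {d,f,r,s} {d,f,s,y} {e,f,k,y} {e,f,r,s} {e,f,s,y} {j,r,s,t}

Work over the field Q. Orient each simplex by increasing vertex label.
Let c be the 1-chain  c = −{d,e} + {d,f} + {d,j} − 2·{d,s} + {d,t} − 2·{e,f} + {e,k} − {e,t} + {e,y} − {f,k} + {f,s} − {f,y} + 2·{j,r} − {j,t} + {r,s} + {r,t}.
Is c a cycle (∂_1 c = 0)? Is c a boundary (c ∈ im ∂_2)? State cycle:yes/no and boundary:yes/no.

n_0=10 n_1=33 n_2=28 n_3=11  [Q]
∂1: piv[ae,ak,ay,de,df,dj,dr,ds,dt] rk=9  ker:dy,ef,ej,ek,er,es,et,ey,fj,fk,fr,fs,ft,fy,jr,js,jt,kt,ky,rs,rt,st,sy,ty
∂2: piv[aek,aey,aky,def,der,des,det,dey,dfr,dfs,dft,dfy,drs,dsy,efk,jrs,jrt,jst] rk=18  ker:efr,efs,efy,eky,ers,esy,fky,frs,fsy,rst
∂3: piv[defr,defs,defy,ders,desy,dfrs,dfsy,efky,jrst] rk=9  ker:efrs,efsy
∂1c = 0
c vs im∂2: residual ≠ 0 ⇒ not boundary

cycle:yes boundary:no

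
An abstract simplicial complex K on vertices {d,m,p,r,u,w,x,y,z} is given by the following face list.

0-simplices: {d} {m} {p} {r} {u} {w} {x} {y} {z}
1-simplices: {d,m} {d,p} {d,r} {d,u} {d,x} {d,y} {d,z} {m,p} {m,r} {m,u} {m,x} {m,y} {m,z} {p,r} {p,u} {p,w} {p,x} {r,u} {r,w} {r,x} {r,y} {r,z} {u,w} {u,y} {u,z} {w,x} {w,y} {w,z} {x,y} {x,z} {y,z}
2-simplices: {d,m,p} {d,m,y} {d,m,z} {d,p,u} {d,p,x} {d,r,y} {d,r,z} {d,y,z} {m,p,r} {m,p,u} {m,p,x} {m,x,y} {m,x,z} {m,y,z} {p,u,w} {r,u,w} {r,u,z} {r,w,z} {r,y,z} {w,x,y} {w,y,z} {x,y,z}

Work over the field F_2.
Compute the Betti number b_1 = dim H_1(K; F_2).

b_1=4

n_0=9 n_1=31 n_2=22  [Z2]
∂1: piv[dm,dp,dr,du,dx,dy,dz,pw] rk=8  ker:mp,mr,mu,mx,my,mz,pr,pu,px,ru,rw,rx,ry,rz,uw,uy,uz,wx,wy,wz,xy,xz,yz
∂2: piv[dmp,dmy,dmz,dpu,dpx,dry,drz,dyz,mpr,mpu,mpx,mxy,mxz,puw,ruw,ruz,rwz,wxy,wyz] rk=19  ker:myz,ryz,xyz
b_1=(31−8)−19=4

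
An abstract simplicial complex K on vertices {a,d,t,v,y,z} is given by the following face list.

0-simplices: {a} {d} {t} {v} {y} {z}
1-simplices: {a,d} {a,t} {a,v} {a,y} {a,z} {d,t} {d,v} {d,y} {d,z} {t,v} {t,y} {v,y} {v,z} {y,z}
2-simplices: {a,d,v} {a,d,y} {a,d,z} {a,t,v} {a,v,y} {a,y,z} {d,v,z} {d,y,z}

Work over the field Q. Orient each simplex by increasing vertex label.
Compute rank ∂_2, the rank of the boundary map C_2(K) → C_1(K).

rank∂_2=7

n_0=6 n_1=14 n_2=8  [Q]
∂1: piv[ad,at,av,ay,az] rk=5  ker:dt,dv,dy,dz,tv,ty,vy,vz,yz
∂2: piv[adv,ady,adz,atv,avy,ayz,dvz] rk=7  ker:dyz
rk∂_2=7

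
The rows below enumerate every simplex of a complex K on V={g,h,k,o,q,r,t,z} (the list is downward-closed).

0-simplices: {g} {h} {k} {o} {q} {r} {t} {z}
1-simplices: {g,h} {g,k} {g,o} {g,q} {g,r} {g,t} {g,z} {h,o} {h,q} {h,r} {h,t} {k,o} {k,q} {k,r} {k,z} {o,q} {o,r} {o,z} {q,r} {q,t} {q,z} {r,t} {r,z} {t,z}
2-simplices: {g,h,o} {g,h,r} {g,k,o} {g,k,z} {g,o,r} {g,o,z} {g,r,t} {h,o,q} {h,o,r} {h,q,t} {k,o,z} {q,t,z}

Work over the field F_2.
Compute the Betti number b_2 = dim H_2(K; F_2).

b_2=2

n_0=8 n_1=24 n_2=12  [Z2]
∂1: piv[gh,gk,go,gq,gr,gt,gz] rk=7  ker:ho,hq,hr,ht,ko,kq,kr,kz,oq,or,oz,qr,qt,qz,rt,rz,tz
∂2: piv[gho,ghr,gko,gkz,gor,goz,grt,hoq,hqt,qtz] rk=10  ker:hor,koz
b_2=(12−10)−0=2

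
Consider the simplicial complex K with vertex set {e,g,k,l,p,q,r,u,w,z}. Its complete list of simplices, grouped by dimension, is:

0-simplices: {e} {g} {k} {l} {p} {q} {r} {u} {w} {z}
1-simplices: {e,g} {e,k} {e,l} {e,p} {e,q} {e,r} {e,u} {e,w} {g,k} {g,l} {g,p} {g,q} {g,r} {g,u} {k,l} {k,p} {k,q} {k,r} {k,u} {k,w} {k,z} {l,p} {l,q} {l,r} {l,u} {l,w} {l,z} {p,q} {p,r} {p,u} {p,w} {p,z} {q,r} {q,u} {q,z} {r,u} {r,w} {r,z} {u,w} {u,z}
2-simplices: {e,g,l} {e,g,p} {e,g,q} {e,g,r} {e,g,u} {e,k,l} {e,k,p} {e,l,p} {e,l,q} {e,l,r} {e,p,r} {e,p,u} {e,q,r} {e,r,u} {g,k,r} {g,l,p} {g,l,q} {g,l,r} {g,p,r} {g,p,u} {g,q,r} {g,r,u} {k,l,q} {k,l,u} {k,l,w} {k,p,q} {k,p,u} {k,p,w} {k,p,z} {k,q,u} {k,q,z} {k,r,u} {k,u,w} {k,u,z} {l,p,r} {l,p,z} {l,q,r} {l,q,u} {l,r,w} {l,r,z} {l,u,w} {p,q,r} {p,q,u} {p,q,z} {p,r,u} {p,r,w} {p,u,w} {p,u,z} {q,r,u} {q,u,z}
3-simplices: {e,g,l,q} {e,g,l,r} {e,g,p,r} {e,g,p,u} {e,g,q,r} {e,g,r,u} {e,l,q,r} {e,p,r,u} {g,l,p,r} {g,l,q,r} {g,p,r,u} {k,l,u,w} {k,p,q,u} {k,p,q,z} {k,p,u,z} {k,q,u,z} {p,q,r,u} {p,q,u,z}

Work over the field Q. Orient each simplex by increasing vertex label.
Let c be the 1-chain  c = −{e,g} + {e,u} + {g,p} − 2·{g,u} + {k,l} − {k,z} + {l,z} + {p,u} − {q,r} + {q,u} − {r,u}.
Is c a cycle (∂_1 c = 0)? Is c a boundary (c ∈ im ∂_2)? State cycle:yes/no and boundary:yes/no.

cycle:yes boundary:yes

n_0=10 n_1=40 n_2=50 n_3=18  [Q]
∂1: piv[eg,ek,el,ep,eq,er,eu,ew,kz] rk=9  ker:gk,gl,gp,gq,gr,gu,kl,kp,kq,kr,ku,kw,lp,lq,lr,lu,lw,lz,pq,pr,pu,pw,pz,qr,qu,qz,ru,rw,rz,uw,uz
∂2: piv[egl,egp,egq,egr,egu,ekl,ekp,elp,elq,elr,epr,epu,eqr,eru,gkr,klq,klu,klw,kpq,kpu,kpw,kpz,kqu,kqz,kru,kuw,kuz,lpz,lrw,lrz] rk=30  ker:glp,glq,glr,gpr,gpu,gqr,gru,lpr,lqr,lqu,luw,pqr,pqu,pqz,pru,prw,puw,puz,qru,quz
∂3: piv[eglq,eglr,egpr,egpu,egqr,egru,elqr,epru,glpr,kluw,kpqu,kpqz,kpuz,kquz,pqru] rk=15  ker:glqr,gpru,pquz
∂1c = 0
c vs im∂2: reduces to 0 ⇒ boundary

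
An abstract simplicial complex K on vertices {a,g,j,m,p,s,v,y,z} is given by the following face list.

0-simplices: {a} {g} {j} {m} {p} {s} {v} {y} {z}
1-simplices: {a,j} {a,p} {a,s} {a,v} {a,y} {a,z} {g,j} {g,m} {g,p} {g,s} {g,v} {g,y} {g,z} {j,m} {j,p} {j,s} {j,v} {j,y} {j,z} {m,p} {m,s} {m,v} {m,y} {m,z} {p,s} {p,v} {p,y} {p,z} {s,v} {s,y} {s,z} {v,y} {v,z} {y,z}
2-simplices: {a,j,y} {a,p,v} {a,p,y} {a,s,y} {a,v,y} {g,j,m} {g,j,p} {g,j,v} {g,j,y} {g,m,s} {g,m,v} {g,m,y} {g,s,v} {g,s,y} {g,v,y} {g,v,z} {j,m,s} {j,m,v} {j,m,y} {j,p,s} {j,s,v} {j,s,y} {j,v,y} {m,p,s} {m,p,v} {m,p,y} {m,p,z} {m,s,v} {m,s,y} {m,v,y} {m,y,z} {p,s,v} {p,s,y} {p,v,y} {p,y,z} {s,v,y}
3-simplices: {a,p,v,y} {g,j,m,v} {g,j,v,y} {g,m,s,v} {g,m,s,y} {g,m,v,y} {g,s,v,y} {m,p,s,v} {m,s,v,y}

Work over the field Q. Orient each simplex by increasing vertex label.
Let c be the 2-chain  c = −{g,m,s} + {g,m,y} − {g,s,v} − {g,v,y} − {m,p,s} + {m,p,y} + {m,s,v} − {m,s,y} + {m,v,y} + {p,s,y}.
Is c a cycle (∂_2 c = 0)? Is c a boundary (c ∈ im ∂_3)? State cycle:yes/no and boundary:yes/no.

cycle:yes boundary:no

n_0=9 n_1=34 n_2=36 n_3=9  [Q]
∂1: piv[aj,ap,as,av,ay,az,gj,gm] rk=8  ker:gp,gs,gv,gy,gz,jm,jp,js,jv,jy,jz,mp,ms,mv,my,mz,ps,pv,py,pz,sv,sy,sz,vy,vz,yz
∂2: piv[ajy,apv,apy,asy,avy,gjm,gjp,gjv,gjy,gms,gmv,gmy,gsv,gsy,gvy,gvz,jms,jps,mps,mpv,mpz,myz] rk=22  ker:jmv,jmy,jsv,jsy,jvy,mpy,msv,msy,mvy,psv,psy,pvy,pyz,svy
∂3: piv[apvy,gjmv,gjvy,gmsv,gmsy,gmvy,gsvy,mpsv] rk=8  ker:msvy
∂2c = 0
c vs im∂3: residual ≠ 0 ⇒ not boundary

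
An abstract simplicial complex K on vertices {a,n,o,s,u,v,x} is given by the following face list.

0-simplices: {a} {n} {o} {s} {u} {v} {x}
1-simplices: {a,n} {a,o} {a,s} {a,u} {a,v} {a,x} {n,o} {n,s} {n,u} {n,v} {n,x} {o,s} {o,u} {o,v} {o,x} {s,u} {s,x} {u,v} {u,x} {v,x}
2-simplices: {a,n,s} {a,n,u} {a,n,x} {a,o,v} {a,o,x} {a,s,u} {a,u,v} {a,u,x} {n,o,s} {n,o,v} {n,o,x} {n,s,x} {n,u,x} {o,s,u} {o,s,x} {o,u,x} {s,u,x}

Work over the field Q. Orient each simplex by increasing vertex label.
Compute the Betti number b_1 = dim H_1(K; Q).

n_0=7 n_1=20 n_2=17  [Q]
∂1: piv[an,ao,as,au,av,ax] rk=6  ker:no,ns,nu,nv,nx,os,ou,ov,ox,su,sx,uv,ux,vx
∂2: piv[ans,anu,anx,aov,aox,asu,auv,aux,nos,nov,nox,nsx,osu] rk=13  ker:nux,osx,oux,sux
b_1=(20−6)−13=1

b_1=1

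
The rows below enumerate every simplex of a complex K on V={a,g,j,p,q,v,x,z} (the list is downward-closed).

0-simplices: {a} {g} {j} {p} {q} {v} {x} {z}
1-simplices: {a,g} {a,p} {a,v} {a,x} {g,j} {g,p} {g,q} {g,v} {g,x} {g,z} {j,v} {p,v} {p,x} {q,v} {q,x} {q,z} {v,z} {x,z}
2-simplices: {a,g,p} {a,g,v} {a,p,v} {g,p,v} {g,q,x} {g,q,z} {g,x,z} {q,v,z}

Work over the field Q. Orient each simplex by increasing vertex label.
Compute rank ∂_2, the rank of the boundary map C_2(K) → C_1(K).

n_0=8 n_1=18 n_2=8  [Q]
∂1: piv[ag,ap,av,ax,gj,gq,gz] rk=7  ker:gp,gv,gx,jv,pv,px,qv,qx,qz,vz,xz
∂2: piv[agp,agv,apv,gqx,gqz,gxz,qvz] rk=7  ker:gpv
rk∂_2=7

rank∂_2=7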